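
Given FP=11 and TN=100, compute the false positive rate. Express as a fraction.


FPR = FP / (FP + TN) = 11 / 111 = 11/111.

11/111


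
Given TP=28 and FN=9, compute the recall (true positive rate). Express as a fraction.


Recall = TP / (TP + FN) = 28 / 37 = 28/37.

28/37


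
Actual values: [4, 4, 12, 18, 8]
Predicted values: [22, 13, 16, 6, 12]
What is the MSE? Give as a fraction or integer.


MSE = (1/5) * ((4-22)^2=324 + (4-13)^2=81 + (12-16)^2=16 + (18-6)^2=144 + (8-12)^2=16). Sum = 581. MSE = 581/5.

581/5


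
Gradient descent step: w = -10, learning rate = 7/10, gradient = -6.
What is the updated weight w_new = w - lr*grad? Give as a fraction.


w_new = -10 - 7/10 * -6 = -10 - -21/5 = -29/5.

-29/5


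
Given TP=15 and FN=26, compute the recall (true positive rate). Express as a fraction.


Recall = TP / (TP + FN) = 15 / 41 = 15/41.

15/41


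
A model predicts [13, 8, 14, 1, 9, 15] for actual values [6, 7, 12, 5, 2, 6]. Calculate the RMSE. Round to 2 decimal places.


MSE = 33.3333. RMSE = sqrt(33.3333) = 5.77.

5.77


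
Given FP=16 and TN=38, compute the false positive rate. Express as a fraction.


FPR = FP / (FP + TN) = 16 / 54 = 8/27.

8/27


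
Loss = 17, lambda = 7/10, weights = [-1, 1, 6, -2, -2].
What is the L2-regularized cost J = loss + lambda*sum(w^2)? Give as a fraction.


L2 sq norm = sum(w^2) = 46. J = 17 + 7/10 * 46 = 246/5.

246/5


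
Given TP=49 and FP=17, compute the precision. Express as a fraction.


Precision = TP / (TP + FP) = 49 / 66 = 49/66.

49/66


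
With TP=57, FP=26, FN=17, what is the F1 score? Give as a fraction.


Precision = 57/83 = 57/83. Recall = 57/74 = 57/74. F1 = 2*P*R/(P+R) = 114/157.

114/157


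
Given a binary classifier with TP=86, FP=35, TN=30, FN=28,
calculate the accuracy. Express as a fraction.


Accuracy = (TP + TN) / (TP + TN + FP + FN) = (86 + 30) / 179 = 116/179.

116/179


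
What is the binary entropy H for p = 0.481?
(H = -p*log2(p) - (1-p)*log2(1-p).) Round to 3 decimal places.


H = -0.481*log2(0.481) - 0.519*log2(0.519) = 0.999.

0.999


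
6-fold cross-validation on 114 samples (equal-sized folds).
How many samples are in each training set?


Each validation fold has 114/6 = 19 samples. Training set = 114 - 19 = 95.

95


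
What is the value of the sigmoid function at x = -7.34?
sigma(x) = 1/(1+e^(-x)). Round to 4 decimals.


sigma(-7.34) = 1/(1+e^(7.34)) = 1/(1+1540.712114) = 1/1541.712114 = 0.0006.

0.0006


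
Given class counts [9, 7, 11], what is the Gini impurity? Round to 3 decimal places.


Total = 27. Proportions: 9/27, 7/27, 11/27. sum(p_i^2) = 0.3443. Gini = 1 - 0.3443 = 0.6557, which rounds to 0.656.

0.656


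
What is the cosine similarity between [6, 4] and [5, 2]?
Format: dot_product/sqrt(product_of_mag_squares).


dot = 38. |a|^2 = 52, |b|^2 = 29. cos = 38/sqrt(1508).

38/sqrt(1508)


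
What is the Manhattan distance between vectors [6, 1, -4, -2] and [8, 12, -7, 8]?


d = sum of absolute differences: |6-8|=2 + |1-12|=11 + |-4--7|=3 + |-2-8|=10 = 26.

26


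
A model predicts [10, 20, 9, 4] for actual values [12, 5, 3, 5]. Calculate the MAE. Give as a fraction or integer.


MAE = (1/4) * (|12-10|=2 + |5-20|=15 + |3-9|=6 + |5-4|=1). Sum = 24. MAE = 6.

6


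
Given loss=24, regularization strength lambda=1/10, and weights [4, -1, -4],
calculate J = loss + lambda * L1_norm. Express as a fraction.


L1 norm = sum(|w|) = 9. J = 24 + 1/10 * 9 = 249/10.

249/10


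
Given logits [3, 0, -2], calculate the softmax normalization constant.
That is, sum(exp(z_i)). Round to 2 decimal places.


Denom = e^3=20.0855 + e^0=1.0000 + e^-2=0.1353. Sum = 21.2208, which rounds to 21.22.

21.22


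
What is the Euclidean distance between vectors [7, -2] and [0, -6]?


d = sqrt(sum of squared differences). (7-0)^2=49, (-2--6)^2=16. Sum = 65.

sqrt(65)


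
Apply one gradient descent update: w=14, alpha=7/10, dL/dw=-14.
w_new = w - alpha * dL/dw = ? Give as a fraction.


w_new = 14 - 7/10 * -14 = 14 - -49/5 = 119/5.

119/5


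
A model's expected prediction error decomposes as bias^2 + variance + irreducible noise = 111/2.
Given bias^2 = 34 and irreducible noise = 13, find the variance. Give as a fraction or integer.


Total error = bias^2 + variance + irreducible noise. So variance = 111/2 - 34 - 13 = 17/2.

17/2


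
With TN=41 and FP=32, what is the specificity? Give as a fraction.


Specificity = TN / (TN + FP) = 41 / 73 = 41/73.

41/73


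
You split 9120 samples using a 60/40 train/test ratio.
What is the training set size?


Test set = 9120 * 40% = 3648. Training set = 9120 - 3648 = 5472.

5472


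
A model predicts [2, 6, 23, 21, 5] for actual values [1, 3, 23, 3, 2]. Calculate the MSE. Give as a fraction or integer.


MSE = (1/5) * ((1-2)^2=1 + (3-6)^2=9 + (23-23)^2=0 + (3-21)^2=324 + (2-5)^2=9). Sum = 343. MSE = 343/5.

343/5


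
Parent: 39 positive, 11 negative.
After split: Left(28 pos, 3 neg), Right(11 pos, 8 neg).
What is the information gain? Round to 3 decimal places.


H(parent) = 0.7602. H(left) = 0.4587, H(right) = 0.9819. Weighted = (31/50)*0.4587 + (19/50)*0.9819 = 0.6575. IG = 0.7602 - 0.6575 = 0.1027, which rounds to 0.103.

0.103


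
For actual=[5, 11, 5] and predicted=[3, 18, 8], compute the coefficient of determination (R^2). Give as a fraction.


Mean(y) = 7. SS_res = 62. SS_tot = 24. R^2 = 1 - 62/(24) = -19/12.

-19/12


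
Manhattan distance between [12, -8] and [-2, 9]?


d = sum of absolute differences: |12--2|=14 + |-8-9|=17 = 31.

31


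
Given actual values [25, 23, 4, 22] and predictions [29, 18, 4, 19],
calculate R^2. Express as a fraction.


Mean(y) = 37/2. SS_res = 50. SS_tot = 285. R^2 = 1 - 50/(285) = 47/57.

47/57


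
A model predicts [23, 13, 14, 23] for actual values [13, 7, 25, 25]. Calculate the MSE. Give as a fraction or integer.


MSE = (1/4) * ((13-23)^2=100 + (7-13)^2=36 + (25-14)^2=121 + (25-23)^2=4). Sum = 261. MSE = 261/4.

261/4


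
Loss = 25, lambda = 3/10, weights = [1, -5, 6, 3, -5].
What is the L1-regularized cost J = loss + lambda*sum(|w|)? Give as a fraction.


L1 norm = sum(|w|) = 20. J = 25 + 3/10 * 20 = 31.

31


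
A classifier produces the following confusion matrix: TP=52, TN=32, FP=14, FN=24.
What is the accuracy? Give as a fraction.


Accuracy = (TP + TN) / (TP + TN + FP + FN) = (52 + 32) / 122 = 42/61.

42/61


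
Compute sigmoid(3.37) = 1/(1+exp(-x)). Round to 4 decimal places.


sigma(3.37) = 1/(1+e^(-3.37)) = 1/(1+0.034390) = 1/1.034390 = 0.9668.

0.9668


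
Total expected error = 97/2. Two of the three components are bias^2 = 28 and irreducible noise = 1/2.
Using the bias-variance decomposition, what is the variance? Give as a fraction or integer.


Total error = bias^2 + variance + irreducible noise. So variance = 97/2 - 28 - 1/2 = 20.

20


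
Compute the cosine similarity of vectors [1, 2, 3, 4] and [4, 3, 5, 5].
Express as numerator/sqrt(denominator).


dot = 45. |a|^2 = 30, |b|^2 = 75. cos = 45/sqrt(2250).

45/sqrt(2250)


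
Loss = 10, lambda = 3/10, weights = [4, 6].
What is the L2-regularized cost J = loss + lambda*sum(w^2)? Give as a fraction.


L2 sq norm = sum(w^2) = 52. J = 10 + 3/10 * 52 = 128/5.

128/5


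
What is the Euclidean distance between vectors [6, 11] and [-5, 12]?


d = sqrt(sum of squared differences). (6--5)^2=121, (11-12)^2=1. Sum = 122.

sqrt(122)


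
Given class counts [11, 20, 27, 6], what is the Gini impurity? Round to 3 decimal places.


Total = 64. Proportions: 11/64, 20/64, 27/64, 6/64. sum(p_i^2) = 0.3140. Gini = 1 - 0.3140 = 0.6860, which rounds to 0.686.

0.686


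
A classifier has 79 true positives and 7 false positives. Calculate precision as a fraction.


Precision = TP / (TP + FP) = 79 / 86 = 79/86.

79/86


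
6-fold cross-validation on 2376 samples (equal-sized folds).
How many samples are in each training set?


Each validation fold has 2376/6 = 396 samples. Training set = 2376 - 396 = 1980.

1980


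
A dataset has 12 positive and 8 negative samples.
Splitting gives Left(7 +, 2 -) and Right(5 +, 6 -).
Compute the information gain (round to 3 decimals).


H(parent) = 0.9710. H(left) = 0.7642, H(right) = 0.9940. Weighted = (9/20)*0.7642 + (11/20)*0.9940 = 0.8906. IG = 0.9710 - 0.8906 = 0.0804, which rounds to 0.080.

0.080


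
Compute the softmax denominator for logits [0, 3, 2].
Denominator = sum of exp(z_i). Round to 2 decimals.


Denom = e^0=1.0000 + e^3=20.0855 + e^2=7.3891. Sum = 28.4746, which rounds to 28.47.

28.47


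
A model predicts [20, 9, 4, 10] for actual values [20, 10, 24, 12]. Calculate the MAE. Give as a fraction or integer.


MAE = (1/4) * (|20-20|=0 + |10-9|=1 + |24-4|=20 + |12-10|=2). Sum = 23. MAE = 23/4.

23/4


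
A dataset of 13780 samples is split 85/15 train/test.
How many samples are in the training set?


Test set = 13780 * 15% = 2067. Training set = 13780 - 2067 = 11713.

11713


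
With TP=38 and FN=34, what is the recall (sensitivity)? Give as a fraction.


Recall = TP / (TP + FN) = 38 / 72 = 19/36.

19/36


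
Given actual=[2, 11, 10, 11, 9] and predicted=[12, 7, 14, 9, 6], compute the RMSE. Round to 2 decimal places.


MSE = 29.0000. RMSE = sqrt(29.0000) = 5.39.

5.39


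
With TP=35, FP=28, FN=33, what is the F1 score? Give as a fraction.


Precision = 35/63 = 5/9. Recall = 35/68 = 35/68. F1 = 2*P*R/(P+R) = 70/131.

70/131


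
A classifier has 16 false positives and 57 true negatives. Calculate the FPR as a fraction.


FPR = FP / (FP + TN) = 16 / 73 = 16/73.

16/73


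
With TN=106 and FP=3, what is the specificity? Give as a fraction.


Specificity = TN / (TN + FP) = 106 / 109 = 106/109.

106/109


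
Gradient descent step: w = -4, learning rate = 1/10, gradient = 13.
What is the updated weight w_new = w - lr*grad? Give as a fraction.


w_new = -4 - 1/10 * 13 = -4 - 13/10 = -53/10.

-53/10


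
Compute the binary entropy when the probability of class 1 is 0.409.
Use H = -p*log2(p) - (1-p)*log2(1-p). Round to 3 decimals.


H = -0.409*log2(0.409) - 0.591*log2(0.591) = 0.976.

0.976


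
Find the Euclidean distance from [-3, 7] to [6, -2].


d = sqrt(sum of squared differences). (-3-6)^2=81, (7--2)^2=81. Sum = 162.

sqrt(162)


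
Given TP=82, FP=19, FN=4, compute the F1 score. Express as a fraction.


Precision = 82/101 = 82/101. Recall = 82/86 = 41/43. F1 = 2*P*R/(P+R) = 164/187.

164/187


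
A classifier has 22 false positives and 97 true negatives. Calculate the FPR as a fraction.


FPR = FP / (FP + TN) = 22 / 119 = 22/119.

22/119


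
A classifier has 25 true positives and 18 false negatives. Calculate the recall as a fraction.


Recall = TP / (TP + FN) = 25 / 43 = 25/43.

25/43


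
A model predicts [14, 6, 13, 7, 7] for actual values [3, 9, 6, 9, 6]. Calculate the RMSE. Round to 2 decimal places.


MSE = 36.8000. RMSE = sqrt(36.8000) = 6.07.

6.07


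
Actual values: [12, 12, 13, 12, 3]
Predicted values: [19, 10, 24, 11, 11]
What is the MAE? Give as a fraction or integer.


MAE = (1/5) * (|12-19|=7 + |12-10|=2 + |13-24|=11 + |12-11|=1 + |3-11|=8). Sum = 29. MAE = 29/5.

29/5


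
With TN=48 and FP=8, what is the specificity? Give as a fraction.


Specificity = TN / (TN + FP) = 48 / 56 = 6/7.

6/7


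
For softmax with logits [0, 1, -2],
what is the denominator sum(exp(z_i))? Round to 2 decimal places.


Denom = e^0=1.0000 + e^1=2.7183 + e^-2=0.1353. Sum = 3.8536, which rounds to 3.85.

3.85


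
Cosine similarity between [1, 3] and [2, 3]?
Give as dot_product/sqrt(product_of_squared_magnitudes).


dot = 11. |a|^2 = 10, |b|^2 = 13. cos = 11/sqrt(130).

11/sqrt(130)


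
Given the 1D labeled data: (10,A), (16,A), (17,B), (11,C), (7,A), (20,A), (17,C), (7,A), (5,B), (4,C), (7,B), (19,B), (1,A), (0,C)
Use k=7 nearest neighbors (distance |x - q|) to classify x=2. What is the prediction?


Distances: |10-2|=8, |16-2|=14, |17-2|=15, |11-2|=9, |7-2|=5, |20-2|=18, |17-2|=15, |7-2|=5, |5-2|=3, |4-2|=2, |7-2|=5, |19-2|=17, |1-2|=1, |0-2|=2. 7 nearest: (1,A), (4,C), (0,C), (5,B), (7,A), (7,A), (7,B). Counts: {'A': 3, 'C': 2, 'B': 2}. Majority class: A.

A


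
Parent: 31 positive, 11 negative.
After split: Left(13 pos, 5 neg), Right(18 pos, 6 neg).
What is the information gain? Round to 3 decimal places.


H(parent) = 0.8296. H(left) = 0.8524, H(right) = 0.8113. Weighted = (18/42)*0.8524 + (24/42)*0.8113 = 0.8289. IG = 0.8296 - 0.8289 = 0.0007, which rounds to 0.001.

0.001


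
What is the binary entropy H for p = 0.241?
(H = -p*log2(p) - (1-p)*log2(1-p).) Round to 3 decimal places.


H = -0.241*log2(0.241) - 0.759*log2(0.759) = 0.797.

0.797


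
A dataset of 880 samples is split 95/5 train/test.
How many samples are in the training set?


Test set = 880 * 5% = 44. Training set = 880 - 44 = 836.

836


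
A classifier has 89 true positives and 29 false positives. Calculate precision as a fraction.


Precision = TP / (TP + FP) = 89 / 118 = 89/118.

89/118


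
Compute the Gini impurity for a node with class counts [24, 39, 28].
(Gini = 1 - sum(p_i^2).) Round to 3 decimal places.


Total = 91. Proportions: 24/91, 39/91, 28/91. sum(p_i^2) = 0.3479. Gini = 1 - 0.3479 = 0.6521, which rounds to 0.652.

0.652


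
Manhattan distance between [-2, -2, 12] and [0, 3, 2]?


d = sum of absolute differences: |-2-0|=2 + |-2-3|=5 + |12-2|=10 = 17.

17


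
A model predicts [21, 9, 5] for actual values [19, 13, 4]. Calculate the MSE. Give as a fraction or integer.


MSE = (1/3) * ((19-21)^2=4 + (13-9)^2=16 + (4-5)^2=1). Sum = 21. MSE = 7.

7


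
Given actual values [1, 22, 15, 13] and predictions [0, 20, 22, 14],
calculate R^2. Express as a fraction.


Mean(y) = 51/4. SS_res = 55. SS_tot = 915/4. R^2 = 1 - 55/(915/4) = 139/183.

139/183


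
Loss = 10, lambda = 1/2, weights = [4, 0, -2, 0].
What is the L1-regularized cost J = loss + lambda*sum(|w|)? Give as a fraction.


L1 norm = sum(|w|) = 6. J = 10 + 1/2 * 6 = 13.

13


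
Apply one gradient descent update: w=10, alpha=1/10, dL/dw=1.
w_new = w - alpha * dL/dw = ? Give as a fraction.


w_new = 10 - 1/10 * 1 = 10 - 1/10 = 99/10.

99/10


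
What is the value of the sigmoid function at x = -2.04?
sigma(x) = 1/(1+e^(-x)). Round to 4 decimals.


sigma(-2.04) = 1/(1+e^(2.04)) = 1/(1+7.690609) = 1/8.690609 = 0.1151.

0.1151


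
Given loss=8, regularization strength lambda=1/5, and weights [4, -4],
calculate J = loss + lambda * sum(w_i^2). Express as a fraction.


L2 sq norm = sum(w^2) = 32. J = 8 + 1/5 * 32 = 72/5.

72/5


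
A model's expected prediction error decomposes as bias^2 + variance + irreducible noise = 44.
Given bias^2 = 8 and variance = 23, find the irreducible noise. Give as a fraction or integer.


Total error = bias^2 + variance + irreducible noise. So irreducible noise = 44 - 8 - 23 = 13.

13


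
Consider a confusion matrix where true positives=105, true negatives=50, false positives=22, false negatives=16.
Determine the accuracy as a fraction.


Accuracy = (TP + TN) / (TP + TN + FP + FN) = (105 + 50) / 193 = 155/193.

155/193


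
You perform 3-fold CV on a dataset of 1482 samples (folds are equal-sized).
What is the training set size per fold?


Each validation fold has 1482/3 = 494 samples. Training set = 1482 - 494 = 988.

988


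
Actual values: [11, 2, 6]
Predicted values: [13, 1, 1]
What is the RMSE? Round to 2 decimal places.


MSE = 10.0000. RMSE = sqrt(10.0000) = 3.16.

3.16


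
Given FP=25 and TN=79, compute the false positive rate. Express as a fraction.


FPR = FP / (FP + TN) = 25 / 104 = 25/104.

25/104


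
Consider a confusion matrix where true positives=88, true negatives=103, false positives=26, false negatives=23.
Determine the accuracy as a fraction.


Accuracy = (TP + TN) / (TP + TN + FP + FN) = (88 + 103) / 240 = 191/240.

191/240


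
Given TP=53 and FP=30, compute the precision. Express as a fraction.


Precision = TP / (TP + FP) = 53 / 83 = 53/83.

53/83


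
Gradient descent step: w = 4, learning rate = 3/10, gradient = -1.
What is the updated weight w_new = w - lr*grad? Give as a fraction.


w_new = 4 - 3/10 * -1 = 4 - -3/10 = 43/10.

43/10


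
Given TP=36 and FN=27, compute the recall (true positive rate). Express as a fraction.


Recall = TP / (TP + FN) = 36 / 63 = 4/7.

4/7


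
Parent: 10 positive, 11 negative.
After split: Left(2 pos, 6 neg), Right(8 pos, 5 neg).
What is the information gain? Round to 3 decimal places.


H(parent) = 0.9984. H(left) = 0.8113, H(right) = 0.9612. Weighted = (8/21)*0.8113 + (13/21)*0.9612 = 0.9041. IG = 0.9984 - 0.9041 = 0.0943, which rounds to 0.094.

0.094


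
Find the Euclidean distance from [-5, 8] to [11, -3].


d = sqrt(sum of squared differences). (-5-11)^2=256, (8--3)^2=121. Sum = 377.

sqrt(377)


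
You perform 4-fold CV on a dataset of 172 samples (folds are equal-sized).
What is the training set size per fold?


Each validation fold has 172/4 = 43 samples. Training set = 172 - 43 = 129.

129


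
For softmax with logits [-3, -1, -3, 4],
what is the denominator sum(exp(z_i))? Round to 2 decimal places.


Denom = e^-3=0.0498 + e^-1=0.3679 + e^-3=0.0498 + e^4=54.5982. Sum = 55.0657, which rounds to 55.07.

55.07


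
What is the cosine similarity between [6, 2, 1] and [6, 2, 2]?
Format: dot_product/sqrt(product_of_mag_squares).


dot = 42. |a|^2 = 41, |b|^2 = 44. cos = 42/sqrt(1804).

42/sqrt(1804)


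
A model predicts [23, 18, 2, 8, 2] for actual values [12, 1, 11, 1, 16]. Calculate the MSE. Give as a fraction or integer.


MSE = (1/5) * ((12-23)^2=121 + (1-18)^2=289 + (11-2)^2=81 + (1-8)^2=49 + (16-2)^2=196). Sum = 736. MSE = 736/5.

736/5


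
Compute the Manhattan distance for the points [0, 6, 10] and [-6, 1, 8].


d = sum of absolute differences: |0--6|=6 + |6-1|=5 + |10-8|=2 = 13.

13


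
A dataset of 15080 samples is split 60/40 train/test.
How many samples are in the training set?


Test set = 15080 * 40% = 6032. Training set = 15080 - 6032 = 9048.

9048


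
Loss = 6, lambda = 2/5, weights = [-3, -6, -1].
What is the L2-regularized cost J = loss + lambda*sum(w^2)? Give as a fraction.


L2 sq norm = sum(w^2) = 46. J = 6 + 2/5 * 46 = 122/5.

122/5


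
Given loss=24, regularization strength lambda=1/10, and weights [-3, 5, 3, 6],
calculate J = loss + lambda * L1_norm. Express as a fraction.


L1 norm = sum(|w|) = 17. J = 24 + 1/10 * 17 = 257/10.

257/10


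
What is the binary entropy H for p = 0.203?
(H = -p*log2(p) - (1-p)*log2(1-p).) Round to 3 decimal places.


H = -0.203*log2(0.203) - 0.797*log2(0.797) = 0.728.

0.728


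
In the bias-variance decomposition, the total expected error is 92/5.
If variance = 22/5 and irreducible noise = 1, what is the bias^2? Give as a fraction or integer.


Total error = bias^2 + variance + irreducible noise. So bias^2 = 92/5 - 22/5 - 1 = 13.

13


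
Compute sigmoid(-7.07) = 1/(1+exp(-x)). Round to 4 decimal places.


sigma(-7.07) = 1/(1+e^(7.07)) = 1/(1+1176.148034) = 1/1177.148034 = 0.0008.

0.0008


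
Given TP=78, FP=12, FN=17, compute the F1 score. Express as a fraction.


Precision = 78/90 = 13/15. Recall = 78/95 = 78/95. F1 = 2*P*R/(P+R) = 156/185.

156/185


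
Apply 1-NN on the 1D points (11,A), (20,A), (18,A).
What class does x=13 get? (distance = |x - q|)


Distances: |11-13|=2, |20-13|=7, |18-13|=5. 1 nearest: (11,A). Counts: {'A': 1}. Majority class: A.

A


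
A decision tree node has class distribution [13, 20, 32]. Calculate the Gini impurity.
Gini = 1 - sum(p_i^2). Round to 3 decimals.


Total = 65. Proportions: 13/65, 20/65, 32/65. sum(p_i^2) = 0.3770. Gini = 1 - 0.3770 = 0.6230, which rounds to 0.623.

0.623


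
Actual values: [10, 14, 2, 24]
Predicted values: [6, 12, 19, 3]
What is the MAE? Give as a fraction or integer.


MAE = (1/4) * (|10-6|=4 + |14-12|=2 + |2-19|=17 + |24-3|=21). Sum = 44. MAE = 11.

11


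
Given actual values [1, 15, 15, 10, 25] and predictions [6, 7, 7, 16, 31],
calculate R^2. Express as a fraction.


Mean(y) = 66/5. SS_res = 225. SS_tot = 1524/5. R^2 = 1 - 225/(1524/5) = 133/508.

133/508


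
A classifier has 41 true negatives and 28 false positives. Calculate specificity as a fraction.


Specificity = TN / (TN + FP) = 41 / 69 = 41/69.

41/69


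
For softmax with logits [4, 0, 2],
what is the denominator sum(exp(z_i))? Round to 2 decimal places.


Denom = e^4=54.5982 + e^0=1.0000 + e^2=7.3891. Sum = 62.9873, which rounds to 62.99.

62.99


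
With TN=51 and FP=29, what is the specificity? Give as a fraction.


Specificity = TN / (TN + FP) = 51 / 80 = 51/80.

51/80


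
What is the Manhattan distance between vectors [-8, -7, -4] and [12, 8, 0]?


d = sum of absolute differences: |-8-12|=20 + |-7-8|=15 + |-4-0|=4 = 39.

39


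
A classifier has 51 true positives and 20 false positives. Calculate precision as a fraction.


Precision = TP / (TP + FP) = 51 / 71 = 51/71.

51/71


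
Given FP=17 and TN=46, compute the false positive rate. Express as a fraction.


FPR = FP / (FP + TN) = 17 / 63 = 17/63.

17/63


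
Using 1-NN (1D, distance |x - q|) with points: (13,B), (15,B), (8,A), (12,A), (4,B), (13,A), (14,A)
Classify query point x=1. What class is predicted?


Distances: |13-1|=12, |15-1|=14, |8-1|=7, |12-1|=11, |4-1|=3, |13-1|=12, |14-1|=13. 1 nearest: (4,B). Counts: {'B': 1}. Majority class: B.

B


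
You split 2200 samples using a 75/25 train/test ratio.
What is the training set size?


Test set = 2200 * 25% = 550. Training set = 2200 - 550 = 1650.

1650


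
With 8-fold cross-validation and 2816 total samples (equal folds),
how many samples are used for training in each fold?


Each validation fold has 2816/8 = 352 samples. Training set = 2816 - 352 = 2464.

2464


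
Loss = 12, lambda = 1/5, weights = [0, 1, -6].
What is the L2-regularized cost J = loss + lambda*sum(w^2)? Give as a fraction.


L2 sq norm = sum(w^2) = 37. J = 12 + 1/5 * 37 = 97/5.

97/5


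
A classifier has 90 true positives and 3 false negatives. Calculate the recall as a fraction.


Recall = TP / (TP + FN) = 90 / 93 = 30/31.

30/31


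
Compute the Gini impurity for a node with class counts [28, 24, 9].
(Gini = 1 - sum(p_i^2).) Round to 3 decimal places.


Total = 61. Proportions: 28/61, 24/61, 9/61. sum(p_i^2) = 0.3873. Gini = 1 - 0.3873 = 0.6127, which rounds to 0.613.

0.613


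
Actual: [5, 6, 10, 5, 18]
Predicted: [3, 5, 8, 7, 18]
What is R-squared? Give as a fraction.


Mean(y) = 44/5. SS_res = 13. SS_tot = 614/5. R^2 = 1 - 13/(614/5) = 549/614.

549/614


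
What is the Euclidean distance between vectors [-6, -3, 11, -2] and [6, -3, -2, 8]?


d = sqrt(sum of squared differences). (-6-6)^2=144, (-3--3)^2=0, (11--2)^2=169, (-2-8)^2=100. Sum = 413.

sqrt(413)


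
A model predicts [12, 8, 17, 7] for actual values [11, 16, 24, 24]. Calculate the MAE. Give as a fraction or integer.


MAE = (1/4) * (|11-12|=1 + |16-8|=8 + |24-17|=7 + |24-7|=17). Sum = 33. MAE = 33/4.

33/4


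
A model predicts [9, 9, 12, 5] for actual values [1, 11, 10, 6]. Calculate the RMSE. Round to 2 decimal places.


MSE = 18.2500. RMSE = sqrt(18.2500) = 4.27.

4.27


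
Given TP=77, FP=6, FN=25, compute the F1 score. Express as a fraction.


Precision = 77/83 = 77/83. Recall = 77/102 = 77/102. F1 = 2*P*R/(P+R) = 154/185.

154/185


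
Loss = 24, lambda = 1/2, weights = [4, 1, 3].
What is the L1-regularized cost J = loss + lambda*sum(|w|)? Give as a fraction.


L1 norm = sum(|w|) = 8. J = 24 + 1/2 * 8 = 28.

28


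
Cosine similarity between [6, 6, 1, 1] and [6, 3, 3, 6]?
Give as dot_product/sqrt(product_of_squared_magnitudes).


dot = 63. |a|^2 = 74, |b|^2 = 90. cos = 63/sqrt(6660).

63/sqrt(6660)


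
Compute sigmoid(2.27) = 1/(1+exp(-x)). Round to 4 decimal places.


sigma(2.27) = 1/(1+e^(-2.27)) = 1/(1+0.103312) = 1/1.103312 = 0.9064.

0.9064


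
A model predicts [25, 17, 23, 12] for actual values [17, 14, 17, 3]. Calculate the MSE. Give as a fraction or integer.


MSE = (1/4) * ((17-25)^2=64 + (14-17)^2=9 + (17-23)^2=36 + (3-12)^2=81). Sum = 190. MSE = 95/2.

95/2


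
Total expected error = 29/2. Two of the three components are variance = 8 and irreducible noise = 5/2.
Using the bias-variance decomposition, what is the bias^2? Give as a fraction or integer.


Total error = bias^2 + variance + irreducible noise. So bias^2 = 29/2 - 8 - 5/2 = 4.

4


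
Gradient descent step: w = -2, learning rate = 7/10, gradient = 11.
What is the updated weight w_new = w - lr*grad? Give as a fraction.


w_new = -2 - 7/10 * 11 = -2 - 77/10 = -97/10.

-97/10


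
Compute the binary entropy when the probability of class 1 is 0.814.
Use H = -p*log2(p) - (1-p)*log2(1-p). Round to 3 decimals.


H = -0.814*log2(0.814) - 0.186*log2(0.186) = 0.693.

0.693


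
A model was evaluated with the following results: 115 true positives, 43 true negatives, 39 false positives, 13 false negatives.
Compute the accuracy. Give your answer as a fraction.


Accuracy = (TP + TN) / (TP + TN + FP + FN) = (115 + 43) / 210 = 79/105.

79/105


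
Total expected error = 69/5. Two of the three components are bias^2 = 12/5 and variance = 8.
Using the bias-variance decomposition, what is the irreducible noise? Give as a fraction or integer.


Total error = bias^2 + variance + irreducible noise. So irreducible noise = 69/5 - 12/5 - 8 = 17/5.

17/5


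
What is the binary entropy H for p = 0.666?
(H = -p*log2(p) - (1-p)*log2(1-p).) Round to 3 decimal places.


H = -0.666*log2(0.666) - 0.334*log2(0.334) = 0.919.

0.919


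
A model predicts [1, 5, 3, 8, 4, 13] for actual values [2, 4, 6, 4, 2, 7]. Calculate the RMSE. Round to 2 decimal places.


MSE = 11.1667. RMSE = sqrt(11.1667) = 3.34.

3.34


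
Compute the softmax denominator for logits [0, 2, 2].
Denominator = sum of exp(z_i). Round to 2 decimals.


Denom = e^0=1.0000 + e^2=7.3891 + e^2=7.3891. Sum = 15.7782, which rounds to 15.78.

15.78


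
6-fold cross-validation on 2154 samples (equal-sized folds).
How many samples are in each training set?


Each validation fold has 2154/6 = 359 samples. Training set = 2154 - 359 = 1795.

1795


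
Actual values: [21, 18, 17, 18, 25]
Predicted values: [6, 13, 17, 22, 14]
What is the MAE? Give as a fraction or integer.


MAE = (1/5) * (|21-6|=15 + |18-13|=5 + |17-17|=0 + |18-22|=4 + |25-14|=11). Sum = 35. MAE = 7.

7


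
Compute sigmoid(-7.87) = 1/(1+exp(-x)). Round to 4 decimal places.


sigma(-7.87) = 1/(1+e^(7.87)) = 1/(1+2617.565588) = 1/2618.565588 = 0.0004.

0.0004


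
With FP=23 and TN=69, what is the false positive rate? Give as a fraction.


FPR = FP / (FP + TN) = 23 / 92 = 1/4.

1/4


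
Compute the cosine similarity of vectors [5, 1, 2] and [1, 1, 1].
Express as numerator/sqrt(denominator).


dot = 8. |a|^2 = 30, |b|^2 = 3. cos = 8/sqrt(90).

8/sqrt(90)


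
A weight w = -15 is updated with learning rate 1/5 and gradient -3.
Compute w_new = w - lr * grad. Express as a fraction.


w_new = -15 - 1/5 * -3 = -15 - -3/5 = -72/5.

-72/5


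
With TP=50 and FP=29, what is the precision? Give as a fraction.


Precision = TP / (TP + FP) = 50 / 79 = 50/79.

50/79


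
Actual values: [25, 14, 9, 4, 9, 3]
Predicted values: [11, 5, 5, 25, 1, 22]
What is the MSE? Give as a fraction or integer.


MSE = (1/6) * ((25-11)^2=196 + (14-5)^2=81 + (9-5)^2=16 + (4-25)^2=441 + (9-1)^2=64 + (3-22)^2=361). Sum = 1159. MSE = 1159/6.

1159/6


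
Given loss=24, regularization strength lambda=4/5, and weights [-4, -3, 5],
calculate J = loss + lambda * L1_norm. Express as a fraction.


L1 norm = sum(|w|) = 12. J = 24 + 4/5 * 12 = 168/5.

168/5


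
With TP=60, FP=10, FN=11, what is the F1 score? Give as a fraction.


Precision = 60/70 = 6/7. Recall = 60/71 = 60/71. F1 = 2*P*R/(P+R) = 40/47.

40/47


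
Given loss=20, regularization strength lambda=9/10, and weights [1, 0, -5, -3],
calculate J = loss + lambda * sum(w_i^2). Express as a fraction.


L2 sq norm = sum(w^2) = 35. J = 20 + 9/10 * 35 = 103/2.

103/2


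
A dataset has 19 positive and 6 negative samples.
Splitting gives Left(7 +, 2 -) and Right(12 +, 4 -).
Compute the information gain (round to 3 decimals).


H(parent) = 0.7950. H(left) = 0.7642, H(right) = 0.8113. Weighted = (9/25)*0.7642 + (16/25)*0.8113 = 0.7943. IG = 0.7950 - 0.7943 = 0.0007, which rounds to 0.001.

0.001


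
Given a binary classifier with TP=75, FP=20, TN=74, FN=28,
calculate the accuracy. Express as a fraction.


Accuracy = (TP + TN) / (TP + TN + FP + FN) = (75 + 74) / 197 = 149/197.

149/197


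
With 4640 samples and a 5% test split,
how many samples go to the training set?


Test set = 4640 * 5% = 232. Training set = 4640 - 232 = 4408.

4408


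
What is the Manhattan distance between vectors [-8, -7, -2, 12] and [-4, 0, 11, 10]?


d = sum of absolute differences: |-8--4|=4 + |-7-0|=7 + |-2-11|=13 + |12-10|=2 = 26.

26


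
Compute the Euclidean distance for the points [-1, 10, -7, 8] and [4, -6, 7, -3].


d = sqrt(sum of squared differences). (-1-4)^2=25, (10--6)^2=256, (-7-7)^2=196, (8--3)^2=121. Sum = 598.

sqrt(598)


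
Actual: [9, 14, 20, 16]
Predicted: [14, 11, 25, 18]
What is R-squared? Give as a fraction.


Mean(y) = 59/4. SS_res = 63. SS_tot = 251/4. R^2 = 1 - 63/(251/4) = -1/251.

-1/251


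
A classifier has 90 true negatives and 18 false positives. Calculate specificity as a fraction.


Specificity = TN / (TN + FP) = 90 / 108 = 5/6.

5/6


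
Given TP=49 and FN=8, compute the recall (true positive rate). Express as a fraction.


Recall = TP / (TP + FN) = 49 / 57 = 49/57.

49/57


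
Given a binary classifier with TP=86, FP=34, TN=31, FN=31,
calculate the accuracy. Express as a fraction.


Accuracy = (TP + TN) / (TP + TN + FP + FN) = (86 + 31) / 182 = 9/14.

9/14


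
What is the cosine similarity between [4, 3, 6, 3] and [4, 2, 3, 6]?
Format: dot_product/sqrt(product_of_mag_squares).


dot = 58. |a|^2 = 70, |b|^2 = 65. cos = 58/sqrt(4550).

58/sqrt(4550)


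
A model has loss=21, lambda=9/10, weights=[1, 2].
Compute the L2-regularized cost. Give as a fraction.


L2 sq norm = sum(w^2) = 5. J = 21 + 9/10 * 5 = 51/2.

51/2


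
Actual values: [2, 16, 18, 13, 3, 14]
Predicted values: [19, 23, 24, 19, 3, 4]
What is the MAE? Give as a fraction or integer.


MAE = (1/6) * (|2-19|=17 + |16-23|=7 + |18-24|=6 + |13-19|=6 + |3-3|=0 + |14-4|=10). Sum = 46. MAE = 23/3.

23/3


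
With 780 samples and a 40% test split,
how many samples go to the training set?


Test set = 780 * 40% = 312. Training set = 780 - 312 = 468.

468


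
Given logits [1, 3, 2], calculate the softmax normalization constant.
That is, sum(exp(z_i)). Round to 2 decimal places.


Denom = e^1=2.7183 + e^3=20.0855 + e^2=7.3891. Sum = 30.1929, which rounds to 30.19.

30.19


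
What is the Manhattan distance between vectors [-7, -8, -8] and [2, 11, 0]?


d = sum of absolute differences: |-7-2|=9 + |-8-11|=19 + |-8-0|=8 = 36.

36


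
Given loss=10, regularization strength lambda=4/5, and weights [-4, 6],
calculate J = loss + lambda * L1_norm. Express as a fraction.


L1 norm = sum(|w|) = 10. J = 10 + 4/5 * 10 = 18.

18


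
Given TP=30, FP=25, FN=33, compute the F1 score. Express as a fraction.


Precision = 30/55 = 6/11. Recall = 30/63 = 10/21. F1 = 2*P*R/(P+R) = 30/59.

30/59


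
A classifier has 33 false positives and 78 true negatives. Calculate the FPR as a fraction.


FPR = FP / (FP + TN) = 33 / 111 = 11/37.

11/37


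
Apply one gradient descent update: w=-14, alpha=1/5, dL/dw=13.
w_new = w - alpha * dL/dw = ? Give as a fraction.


w_new = -14 - 1/5 * 13 = -14 - 13/5 = -83/5.

-83/5


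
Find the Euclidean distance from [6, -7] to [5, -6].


d = sqrt(sum of squared differences). (6-5)^2=1, (-7--6)^2=1. Sum = 2.

sqrt(2)


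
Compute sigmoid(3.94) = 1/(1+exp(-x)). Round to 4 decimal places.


sigma(3.94) = 1/(1+e^(-3.94)) = 1/(1+0.019448) = 1/1.019448 = 0.9809.

0.9809


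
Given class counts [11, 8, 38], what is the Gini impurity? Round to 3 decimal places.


Total = 57. Proportions: 11/57, 8/57, 38/57. sum(p_i^2) = 0.5014. Gini = 1 - 0.5014 = 0.4986, which rounds to 0.499.

0.499


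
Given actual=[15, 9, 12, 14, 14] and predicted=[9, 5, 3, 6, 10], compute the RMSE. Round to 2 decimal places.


MSE = 42.6000. RMSE = sqrt(42.6000) = 6.53.

6.53


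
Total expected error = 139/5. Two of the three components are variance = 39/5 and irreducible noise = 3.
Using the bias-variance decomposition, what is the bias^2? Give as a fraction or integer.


Total error = bias^2 + variance + irreducible noise. So bias^2 = 139/5 - 39/5 - 3 = 17.

17


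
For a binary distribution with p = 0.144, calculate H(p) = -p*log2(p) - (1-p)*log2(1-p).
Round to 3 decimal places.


H = -0.144*log2(0.144) - 0.856*log2(0.856) = 0.595.

0.595


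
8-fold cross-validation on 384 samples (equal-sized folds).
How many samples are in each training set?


Each validation fold has 384/8 = 48 samples. Training set = 384 - 48 = 336.

336


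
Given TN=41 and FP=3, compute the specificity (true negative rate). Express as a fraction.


Specificity = TN / (TN + FP) = 41 / 44 = 41/44.

41/44


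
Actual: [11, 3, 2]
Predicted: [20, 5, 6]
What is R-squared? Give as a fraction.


Mean(y) = 16/3. SS_res = 101. SS_tot = 146/3. R^2 = 1 - 101/(146/3) = -157/146.

-157/146


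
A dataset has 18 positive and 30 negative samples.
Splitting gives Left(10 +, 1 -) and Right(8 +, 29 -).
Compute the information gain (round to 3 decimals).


H(parent) = 0.9544. H(left) = 0.4395, H(right) = 0.7532. Weighted = (11/48)*0.4395 + (37/48)*0.7532 = 0.6813. IG = 0.9544 - 0.6813 = 0.2731, which rounds to 0.273.

0.273


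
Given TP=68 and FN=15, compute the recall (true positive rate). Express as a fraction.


Recall = TP / (TP + FN) = 68 / 83 = 68/83.

68/83


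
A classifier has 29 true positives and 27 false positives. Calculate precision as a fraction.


Precision = TP / (TP + FP) = 29 / 56 = 29/56.

29/56


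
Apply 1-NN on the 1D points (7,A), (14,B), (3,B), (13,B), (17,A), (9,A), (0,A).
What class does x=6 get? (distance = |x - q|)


Distances: |7-6|=1, |14-6|=8, |3-6|=3, |13-6|=7, |17-6|=11, |9-6|=3, |0-6|=6. 1 nearest: (7,A). Counts: {'A': 1}. Majority class: A.

A


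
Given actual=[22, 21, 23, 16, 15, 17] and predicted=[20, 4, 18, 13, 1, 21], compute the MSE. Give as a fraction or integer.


MSE = (1/6) * ((22-20)^2=4 + (21-4)^2=289 + (23-18)^2=25 + (16-13)^2=9 + (15-1)^2=196 + (17-21)^2=16). Sum = 539. MSE = 539/6.

539/6


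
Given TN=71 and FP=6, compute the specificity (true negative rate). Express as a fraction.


Specificity = TN / (TN + FP) = 71 / 77 = 71/77.

71/77


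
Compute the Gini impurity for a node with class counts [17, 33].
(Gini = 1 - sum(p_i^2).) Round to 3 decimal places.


Total = 50. Proportions: 17/50, 33/50. sum(p_i^2) = 0.5512. Gini = 1 - 0.5512 = 0.4488, which rounds to 0.449.

0.449


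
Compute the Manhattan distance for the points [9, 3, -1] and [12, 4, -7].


d = sum of absolute differences: |9-12|=3 + |3-4|=1 + |-1--7|=6 = 10.

10


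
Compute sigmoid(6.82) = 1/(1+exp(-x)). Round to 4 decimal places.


sigma(6.82) = 1/(1+e^(-6.82)) = 1/(1+0.001092) = 1/1.001092 = 0.9989.

0.9989


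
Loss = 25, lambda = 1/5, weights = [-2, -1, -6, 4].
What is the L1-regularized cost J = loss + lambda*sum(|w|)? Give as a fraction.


L1 norm = sum(|w|) = 13. J = 25 + 1/5 * 13 = 138/5.

138/5


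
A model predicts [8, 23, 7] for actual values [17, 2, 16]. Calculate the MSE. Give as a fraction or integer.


MSE = (1/3) * ((17-8)^2=81 + (2-23)^2=441 + (16-7)^2=81). Sum = 603. MSE = 201.

201


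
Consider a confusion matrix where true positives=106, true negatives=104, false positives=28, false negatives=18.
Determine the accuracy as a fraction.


Accuracy = (TP + TN) / (TP + TN + FP + FN) = (106 + 104) / 256 = 105/128.

105/128


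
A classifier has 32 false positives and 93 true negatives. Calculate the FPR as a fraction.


FPR = FP / (FP + TN) = 32 / 125 = 32/125.

32/125


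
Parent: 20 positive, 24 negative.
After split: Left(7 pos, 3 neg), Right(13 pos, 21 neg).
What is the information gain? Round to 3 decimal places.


H(parent) = 0.9940. H(left) = 0.8813, H(right) = 0.9597. Weighted = (10/44)*0.8813 + (34/44)*0.9597 = 0.9419. IG = 0.9940 - 0.9419 = 0.0521, which rounds to 0.052.

0.052


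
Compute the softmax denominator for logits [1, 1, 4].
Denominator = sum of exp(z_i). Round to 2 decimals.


Denom = e^1=2.7183 + e^1=2.7183 + e^4=54.5982. Sum = 60.0348, which rounds to 60.03.

60.03


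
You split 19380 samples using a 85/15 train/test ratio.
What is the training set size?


Test set = 19380 * 15% = 2907. Training set = 19380 - 2907 = 16473.

16473


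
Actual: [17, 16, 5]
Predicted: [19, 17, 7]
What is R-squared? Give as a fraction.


Mean(y) = 38/3. SS_res = 9. SS_tot = 266/3. R^2 = 1 - 9/(266/3) = 239/266.

239/266


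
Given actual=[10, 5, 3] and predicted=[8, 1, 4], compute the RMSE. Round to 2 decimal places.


MSE = 7.0000. RMSE = sqrt(7.0000) = 2.65.

2.65


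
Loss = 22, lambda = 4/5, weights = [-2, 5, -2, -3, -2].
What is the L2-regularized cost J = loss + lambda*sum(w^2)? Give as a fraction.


L2 sq norm = sum(w^2) = 46. J = 22 + 4/5 * 46 = 294/5.

294/5


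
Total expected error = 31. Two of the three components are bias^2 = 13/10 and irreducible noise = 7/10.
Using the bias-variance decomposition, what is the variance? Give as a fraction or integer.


Total error = bias^2 + variance + irreducible noise. So variance = 31 - 13/10 - 7/10 = 29.

29


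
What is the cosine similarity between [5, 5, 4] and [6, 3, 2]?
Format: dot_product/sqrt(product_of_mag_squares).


dot = 53. |a|^2 = 66, |b|^2 = 49. cos = 53/sqrt(3234).

53/sqrt(3234)


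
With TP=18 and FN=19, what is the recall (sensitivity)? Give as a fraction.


Recall = TP / (TP + FN) = 18 / 37 = 18/37.

18/37


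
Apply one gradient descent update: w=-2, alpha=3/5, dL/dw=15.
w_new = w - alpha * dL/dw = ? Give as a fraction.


w_new = -2 - 3/5 * 15 = -2 - 9 = -11.

-11


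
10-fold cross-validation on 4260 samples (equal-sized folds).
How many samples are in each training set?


Each validation fold has 4260/10 = 426 samples. Training set = 4260 - 426 = 3834.

3834


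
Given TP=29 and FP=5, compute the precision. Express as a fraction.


Precision = TP / (TP + FP) = 29 / 34 = 29/34.

29/34


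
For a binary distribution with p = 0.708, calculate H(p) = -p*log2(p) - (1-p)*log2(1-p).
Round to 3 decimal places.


H = -0.708*log2(0.708) - 0.292*log2(0.292) = 0.871.

0.871


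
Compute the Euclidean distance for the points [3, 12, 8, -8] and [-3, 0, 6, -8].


d = sqrt(sum of squared differences). (3--3)^2=36, (12-0)^2=144, (8-6)^2=4, (-8--8)^2=0. Sum = 184.

sqrt(184)


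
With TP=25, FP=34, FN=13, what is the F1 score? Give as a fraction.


Precision = 25/59 = 25/59. Recall = 25/38 = 25/38. F1 = 2*P*R/(P+R) = 50/97.

50/97


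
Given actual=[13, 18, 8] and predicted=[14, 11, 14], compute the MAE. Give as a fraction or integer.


MAE = (1/3) * (|13-14|=1 + |18-11|=7 + |8-14|=6). Sum = 14. MAE = 14/3.

14/3
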